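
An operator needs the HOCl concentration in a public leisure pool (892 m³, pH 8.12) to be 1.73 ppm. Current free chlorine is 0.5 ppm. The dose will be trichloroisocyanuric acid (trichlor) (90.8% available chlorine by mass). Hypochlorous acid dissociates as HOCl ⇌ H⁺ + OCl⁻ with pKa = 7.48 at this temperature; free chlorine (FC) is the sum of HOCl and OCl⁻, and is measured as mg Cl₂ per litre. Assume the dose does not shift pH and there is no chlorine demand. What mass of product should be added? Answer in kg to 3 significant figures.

8.63 kg

Volume: 892 m³ = 892,000 L.
[OCl⁻]/[HOCl] = 10^(pH − pKa) = 10^(8.12 − 7.48) = 4.365; fraction as HOCl = 1/(1 + 4.365) = 0.1864.
Free chlorine required for 1.73 ppm HOCl: 1.73 / 0.1864 = 9.282 ppm.
FC to add: 9.282 − 0.5 = 8.782 mg/L as Cl₂.
Cl₂ equivalent: 8.782 mg/L × 892,000 L = 7833 g.
Product at 90.8% available Cl: 7833 / 0.908 = 8627 g.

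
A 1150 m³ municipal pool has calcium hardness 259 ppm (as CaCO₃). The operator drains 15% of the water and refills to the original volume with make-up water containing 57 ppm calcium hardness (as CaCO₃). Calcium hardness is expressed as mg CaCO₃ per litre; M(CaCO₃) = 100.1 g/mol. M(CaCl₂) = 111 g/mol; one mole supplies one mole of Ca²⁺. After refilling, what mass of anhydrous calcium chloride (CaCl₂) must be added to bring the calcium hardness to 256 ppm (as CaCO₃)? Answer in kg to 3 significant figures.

Volume: 1150 m³ = 1,150,000 L.
After draining 15% and refilling: 259 × 0.85 + 57 × 0.15 = 228.7 ppm.
Deficit to target: 256 − 228.7 = 27.3 mg/L.
As CaCO₃: 27.3 mg/L × 1,150,000 L = 31,390 g; ÷ 100.1 = 313.6 mol Ca²⁺.
Mass: 313.6 × 111 = 34,810 g.

34.8 kg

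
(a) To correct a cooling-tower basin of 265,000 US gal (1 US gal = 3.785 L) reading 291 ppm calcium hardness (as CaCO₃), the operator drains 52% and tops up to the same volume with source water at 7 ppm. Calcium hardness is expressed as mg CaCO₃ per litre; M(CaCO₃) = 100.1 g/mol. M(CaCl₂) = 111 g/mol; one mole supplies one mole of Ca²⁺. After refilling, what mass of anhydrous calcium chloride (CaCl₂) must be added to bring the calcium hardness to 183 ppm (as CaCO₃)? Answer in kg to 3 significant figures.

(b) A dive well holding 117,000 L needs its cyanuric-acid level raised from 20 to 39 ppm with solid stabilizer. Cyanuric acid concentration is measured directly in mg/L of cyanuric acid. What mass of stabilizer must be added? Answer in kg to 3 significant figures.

(a) 44.1 kg; (b) 2.22 kg

(a) Volume: 265,000 US gal × 3.785 L/gal = 1,003,025 L.
(a) After draining 52% and refilling: 291 × 0.48 + 7 × 0.52 = 143.32 ppm.
(a) Deficit to target: 183 − 143.32 = 39.68 mg/L.
(a) As CaCO₃: 39.68 mg/L × 1,003,025 L = 39,800 g; ÷ 100.1 = 397.6 mol Ca²⁺.
(a) Mass: 397.6 × 111 = 44,130 g.

(b) CYA to add: (39 − 20) = 19 mg/L × 117,000 L = 2223 g cyanuric acid.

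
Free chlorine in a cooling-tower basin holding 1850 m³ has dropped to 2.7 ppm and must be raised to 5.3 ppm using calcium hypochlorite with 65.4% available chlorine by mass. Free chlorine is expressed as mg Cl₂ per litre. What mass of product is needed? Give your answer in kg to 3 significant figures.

7.35 kg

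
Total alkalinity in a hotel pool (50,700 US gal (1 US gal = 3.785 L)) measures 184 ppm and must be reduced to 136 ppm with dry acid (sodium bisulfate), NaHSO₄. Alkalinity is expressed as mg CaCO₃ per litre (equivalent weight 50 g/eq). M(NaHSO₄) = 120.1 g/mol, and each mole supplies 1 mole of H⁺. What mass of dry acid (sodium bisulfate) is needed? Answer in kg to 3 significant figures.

Volume: 50,700 US gal × 3.785 L/gal = 191,900 L.
Alkalinity to neutralize: (184 − 136) = 48 mg/L as CaCO₃ × 191,900 L = 9211 g as CaCO₃.
Equivalents of H⁺ required: 9211 ÷ 50 g/eq = 184.2 eq = 184.2 mol NaHSO₄.
Mass of NaHSO₄: 184.2 × 120.1 = 22,130 g.

22.1 kg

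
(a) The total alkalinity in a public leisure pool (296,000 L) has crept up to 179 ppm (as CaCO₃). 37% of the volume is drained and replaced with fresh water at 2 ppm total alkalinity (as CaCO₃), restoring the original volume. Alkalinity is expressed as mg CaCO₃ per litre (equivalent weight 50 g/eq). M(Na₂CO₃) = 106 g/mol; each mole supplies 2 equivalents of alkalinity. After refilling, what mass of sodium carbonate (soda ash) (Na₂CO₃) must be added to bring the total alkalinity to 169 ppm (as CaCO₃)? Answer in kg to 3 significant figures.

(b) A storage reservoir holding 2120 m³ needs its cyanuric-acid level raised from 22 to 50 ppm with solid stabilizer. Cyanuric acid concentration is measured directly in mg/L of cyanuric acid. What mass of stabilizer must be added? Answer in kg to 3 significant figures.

(a) 17.4 kg; (b) 59.4 kg

(a) After draining 37% and refilling: 179 × 0.63 + 2 × 0.37 = 113.51 ppm.
(a) Deficit to target: 169 − 113.51 = 55.49 mg/L.
(a) As CaCO₃: 55.49 mg/L × 296,000 L = 16,430 g; ÷ 50 g/eq ÷ 2 = 164.3 mol Na₂CO₃.
(a) Mass: 164.3 × 106 = 17,410 g.

(b) Volume: 2120 m³ = 2,120,000 L.
(b) CYA to add: (50 − 22) = 28 mg/L × 2,120,000 L = 59,360 g cyanuric acid.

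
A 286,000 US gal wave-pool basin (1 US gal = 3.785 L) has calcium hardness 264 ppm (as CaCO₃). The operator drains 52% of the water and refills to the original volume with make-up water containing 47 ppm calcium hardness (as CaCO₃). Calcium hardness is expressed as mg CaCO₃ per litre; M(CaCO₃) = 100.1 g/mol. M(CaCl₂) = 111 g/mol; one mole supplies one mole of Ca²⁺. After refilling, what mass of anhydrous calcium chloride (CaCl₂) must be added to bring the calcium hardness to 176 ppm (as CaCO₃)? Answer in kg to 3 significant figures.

Volume: 286,000 US gal × 3.785 L/gal = 1,082,510 L.
After draining 52% and refilling: 264 × 0.48 + 47 × 0.52 = 151.16 ppm.
Deficit to target: 176 − 151.16 = 24.84 mg/L.
As CaCO₃: 24.84 mg/L × 1,082,510 L = 26,890 g; ÷ 100.1 = 268.6 mol Ca²⁺.
Mass: 268.6 × 111 = 29,820 g.

29.8 kg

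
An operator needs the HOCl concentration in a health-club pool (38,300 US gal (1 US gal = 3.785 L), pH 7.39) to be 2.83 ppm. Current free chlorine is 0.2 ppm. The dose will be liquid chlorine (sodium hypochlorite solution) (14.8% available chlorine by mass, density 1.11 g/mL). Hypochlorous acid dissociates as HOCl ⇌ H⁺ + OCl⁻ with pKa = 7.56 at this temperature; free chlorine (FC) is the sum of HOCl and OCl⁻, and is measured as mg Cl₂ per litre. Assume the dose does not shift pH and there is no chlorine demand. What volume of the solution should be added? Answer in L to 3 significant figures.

Volume: 38,300 US gal × 3.785 L/gal = 144,966 L.
[OCl⁻]/[HOCl] = 10^(pH − pKa) = 10^(7.39 − 7.56) = 0.6761; fraction as HOCl = 1/(1 + 0.6761) = 0.5966.
Free chlorine required for 2.83 ppm HOCl: 2.83 / 0.5966 = 4.743 ppm.
FC to add: 4.743 − 0.2 = 4.543 mg/L as Cl₂.
Cl₂ equivalent: 4.543 mg/L × 144,966 L = 658.6 g.
Product at 14.8% available Cl: 658.6 / 0.148 = 4450 g.
Volume: 4450 g ÷ 1.11 g/mL = 4009 mL.

4.01 L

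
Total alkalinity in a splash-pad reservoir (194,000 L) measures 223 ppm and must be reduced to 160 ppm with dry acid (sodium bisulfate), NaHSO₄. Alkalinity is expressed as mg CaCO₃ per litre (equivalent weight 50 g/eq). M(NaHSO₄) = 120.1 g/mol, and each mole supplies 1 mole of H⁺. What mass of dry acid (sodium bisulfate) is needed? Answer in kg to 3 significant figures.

29.4 kg

Alkalinity to neutralize: (223 − 160) = 63 mg/L as CaCO₃ × 194,000 L = 12,220 g as CaCO₃.
Equivalents of H⁺ required: 12,220 ÷ 50 g/eq = 244.4 eq = 244.4 mol NaHSO₄.
Mass of NaHSO₄: 244.4 × 120.1 = 29,360 g.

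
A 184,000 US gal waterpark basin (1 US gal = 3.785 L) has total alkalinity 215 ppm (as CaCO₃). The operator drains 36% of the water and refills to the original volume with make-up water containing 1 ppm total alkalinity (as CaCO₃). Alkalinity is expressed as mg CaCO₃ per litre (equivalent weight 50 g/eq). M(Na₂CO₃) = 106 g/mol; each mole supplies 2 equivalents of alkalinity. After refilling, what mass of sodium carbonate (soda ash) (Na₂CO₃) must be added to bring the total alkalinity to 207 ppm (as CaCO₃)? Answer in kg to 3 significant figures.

51.0 kg

Volume: 184,000 US gal × 3.785 L/gal = 696,440 L.
After draining 36% and refilling: 215 × 0.64 + 1 × 0.36 = 137.96 ppm.
Deficit to target: 207 − 137.96 = 69.04 mg/L.
As CaCO₃: 69.04 mg/L × 696,440 L = 48,080 g; ÷ 50 g/eq ÷ 2 = 480.8 mol Na₂CO₃.
Mass: 480.8 × 106 = 50,970 g.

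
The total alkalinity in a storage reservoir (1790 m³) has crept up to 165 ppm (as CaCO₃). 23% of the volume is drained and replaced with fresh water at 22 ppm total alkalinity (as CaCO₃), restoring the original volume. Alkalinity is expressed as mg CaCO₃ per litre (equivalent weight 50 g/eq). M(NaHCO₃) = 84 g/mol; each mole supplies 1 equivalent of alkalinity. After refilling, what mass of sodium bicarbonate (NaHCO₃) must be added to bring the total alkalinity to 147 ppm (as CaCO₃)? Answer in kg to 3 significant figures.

44.8 kg

Volume: 1790 m³ = 1,790,000 L.
After draining 23% and refilling: 165 × 0.77 + 22 × 0.23 = 132.11 ppm.
Deficit to target: 147 − 132.11 = 14.89 mg/L.
As CaCO₃: 14.89 mg/L × 1,790,000 L = 26,650 g; ÷ 50 g/eq ÷ 1 = 533.1 mol NaHCO₃.
Mass: 533.1 × 84 = 44,780 g.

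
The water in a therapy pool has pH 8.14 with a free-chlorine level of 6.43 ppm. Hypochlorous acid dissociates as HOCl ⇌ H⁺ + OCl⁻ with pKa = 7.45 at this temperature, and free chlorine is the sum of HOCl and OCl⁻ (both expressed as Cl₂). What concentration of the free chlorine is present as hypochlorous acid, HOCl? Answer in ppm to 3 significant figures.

1.09 ppm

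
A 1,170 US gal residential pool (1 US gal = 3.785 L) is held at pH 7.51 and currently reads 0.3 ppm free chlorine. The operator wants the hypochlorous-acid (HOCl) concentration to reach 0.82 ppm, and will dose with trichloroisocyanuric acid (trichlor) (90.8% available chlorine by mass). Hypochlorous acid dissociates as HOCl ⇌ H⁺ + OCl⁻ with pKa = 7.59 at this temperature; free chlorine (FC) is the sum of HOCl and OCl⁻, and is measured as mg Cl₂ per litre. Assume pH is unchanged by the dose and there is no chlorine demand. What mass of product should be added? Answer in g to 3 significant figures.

5.86 g

Volume: 1,170 US gal × 3.785 L/gal = 4,428 L.
[OCl⁻]/[HOCl] = 10^(pH − pKa) = 10^(7.51 − 7.59) = 0.8318; fraction as HOCl = 1/(1 + 0.8318) = 0.5459.
Free chlorine required for 0.82 ppm HOCl: 0.82 / 0.5459 = 1.502 ppm.
FC to add: 1.502 − 0.3 = 1.202 mg/L as Cl₂.
Cl₂ equivalent: 1.202 mg/L × 4,428 L = 5.323 g.
Product at 90.8% available Cl: 5.323 / 0.908 = 5.863 g.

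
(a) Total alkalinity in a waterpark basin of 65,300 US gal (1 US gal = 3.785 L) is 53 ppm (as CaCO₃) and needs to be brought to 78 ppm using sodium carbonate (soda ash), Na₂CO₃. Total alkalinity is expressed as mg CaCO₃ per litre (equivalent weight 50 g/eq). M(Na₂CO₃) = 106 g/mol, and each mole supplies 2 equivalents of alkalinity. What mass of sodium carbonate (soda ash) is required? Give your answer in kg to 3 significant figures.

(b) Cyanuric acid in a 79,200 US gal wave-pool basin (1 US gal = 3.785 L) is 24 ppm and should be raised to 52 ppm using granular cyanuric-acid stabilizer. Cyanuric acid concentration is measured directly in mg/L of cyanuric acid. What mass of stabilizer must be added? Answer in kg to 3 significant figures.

(a) 6.55 kg; (b) 8.39 kg

(a) Volume: 65,300 US gal × 3.785 L/gal = 247,160 L.
(a) Alkalinity to add: (78 − 53) = 25 mg/L as CaCO₃ × 247,160 L = 6179 g as CaCO₃.
(a) Equivalents: 6179 g ÷ 50 g/eq = 123.6 eq.
(a) Each mole of Na₂CO₃ supplies 2 eq, so 123.6 / 2 = 61.79 mol.
(a) Mass: 61.79 mol × 106 g/mol = 6550 g.

(b) Volume: 79,200 US gal × 3.785 L/gal = 299,772 L.
(b) CYA to add: (52 − 24) = 28 mg/L × 299,772 L = 8394 g cyanuric acid.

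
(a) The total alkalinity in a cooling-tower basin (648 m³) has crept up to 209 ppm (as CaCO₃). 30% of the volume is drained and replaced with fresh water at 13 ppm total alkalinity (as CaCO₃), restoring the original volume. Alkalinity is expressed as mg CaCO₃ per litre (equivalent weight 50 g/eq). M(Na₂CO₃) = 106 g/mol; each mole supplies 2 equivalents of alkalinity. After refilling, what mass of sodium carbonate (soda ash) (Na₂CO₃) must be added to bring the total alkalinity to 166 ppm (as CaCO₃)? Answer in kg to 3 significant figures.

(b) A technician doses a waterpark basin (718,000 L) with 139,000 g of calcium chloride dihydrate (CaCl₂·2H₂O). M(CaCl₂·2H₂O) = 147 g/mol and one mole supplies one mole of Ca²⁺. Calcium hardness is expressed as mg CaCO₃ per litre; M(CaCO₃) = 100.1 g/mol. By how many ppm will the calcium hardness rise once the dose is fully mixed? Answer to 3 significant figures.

(a) 10.9 kg; (b) 132 ppm

(a) Volume: 648 m³ = 648,000 L.
(a) After draining 30% and refilling: 209 × 0.70 + 13 × 0.30 = 150.2 ppm.
(a) Deficit to target: 166 − 150.2 = 15.8 mg/L.
(a) As CaCO₃: 15.8 mg/L × 648,000 L = 10,240 g; ÷ 50 g/eq ÷ 2 = 102.4 mol Na₂CO₃.
(a) Mass: 102.4 × 106 = 10,850 g.

(b) Moles of Ca²⁺: 139,000 g ÷ 147 g/mol = 945.6 mol.
(b) As CaCO₃: 945.6 mol × 100.1 g/mol = 94,650 g.
(b) Rise: 94,650 g / 718,000 L × 1000 = 131.8 mg/L.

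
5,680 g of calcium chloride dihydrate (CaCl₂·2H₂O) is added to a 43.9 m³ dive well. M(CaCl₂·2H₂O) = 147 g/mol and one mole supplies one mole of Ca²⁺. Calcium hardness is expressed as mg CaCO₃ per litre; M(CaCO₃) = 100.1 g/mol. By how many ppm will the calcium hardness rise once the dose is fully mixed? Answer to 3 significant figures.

Volume: 43.9 m³ = 43,900 L.
Moles of Ca²⁺: 5,680 g ÷ 147 g/mol = 38.64 mol.
As CaCO₃: 38.64 mol × 100.1 g/mol = 3868 g.
Rise: 3868 g / 43,900 L × 1000 = 88.11 mg/L.

88.1 ppm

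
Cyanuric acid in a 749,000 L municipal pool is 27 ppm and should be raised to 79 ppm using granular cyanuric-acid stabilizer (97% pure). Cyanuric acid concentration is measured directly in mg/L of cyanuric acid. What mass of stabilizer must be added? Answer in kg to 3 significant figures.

40.2 kg

CYA to add: (79 − 27) = 52 mg/L × 749,000 L = 38,950 g cyanuric acid.
At 97% purity: 38,950 / 0.97 = 40,150 g product.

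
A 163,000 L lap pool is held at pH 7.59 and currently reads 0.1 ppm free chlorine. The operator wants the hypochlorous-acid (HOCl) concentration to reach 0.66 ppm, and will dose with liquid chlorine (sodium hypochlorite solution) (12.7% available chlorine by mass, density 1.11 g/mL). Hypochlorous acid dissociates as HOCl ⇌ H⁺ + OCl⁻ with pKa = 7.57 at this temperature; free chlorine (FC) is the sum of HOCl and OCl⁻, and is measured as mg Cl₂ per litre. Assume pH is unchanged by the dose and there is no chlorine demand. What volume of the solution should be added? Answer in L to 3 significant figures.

[OCl⁻]/[HOCl] = 10^(pH − pKa) = 10^(7.59 − 7.57) = 1.047; fraction as HOCl = 1/(1 + 1.047) = 0.4885.
Free chlorine required for 0.66 ppm HOCl: 0.66 / 0.4885 = 1.351 ppm.
FC to add: 1.351 − 0.1 = 1.251 mg/L as Cl₂.
Cl₂ equivalent: 1.251 mg/L × 163,000 L = 203.9 g.
Product at 12.7% available Cl: 203.9 / 0.127 = 1606 g.
Volume: 1606 g ÷ 1.11 g/mL = 1447 mL.

1.45 L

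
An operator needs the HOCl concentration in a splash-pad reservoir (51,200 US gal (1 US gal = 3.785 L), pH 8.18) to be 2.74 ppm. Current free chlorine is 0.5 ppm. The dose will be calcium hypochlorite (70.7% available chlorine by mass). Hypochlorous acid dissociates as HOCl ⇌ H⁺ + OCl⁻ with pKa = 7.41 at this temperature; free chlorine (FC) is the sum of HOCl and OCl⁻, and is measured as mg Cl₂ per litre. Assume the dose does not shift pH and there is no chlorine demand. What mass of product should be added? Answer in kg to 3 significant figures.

Volume: 51,200 US gal × 3.785 L/gal = 193,792 L.
[OCl⁻]/[HOCl] = 10^(pH − pKa) = 10^(8.18 − 7.41) = 5.888; fraction as HOCl = 1/(1 + 5.888) = 0.1452.
Free chlorine required for 2.74 ppm HOCl: 2.74 / 0.1452 = 18.87 ppm.
FC to add: 18.87 − 0.5 = 18.37 mg/L as Cl₂.
Cl₂ equivalent: 18.37 mg/L × 193,792 L = 3561 g.
Product at 70.7% available Cl: 3561 / 0.707 = 5036 g.

5.04 kg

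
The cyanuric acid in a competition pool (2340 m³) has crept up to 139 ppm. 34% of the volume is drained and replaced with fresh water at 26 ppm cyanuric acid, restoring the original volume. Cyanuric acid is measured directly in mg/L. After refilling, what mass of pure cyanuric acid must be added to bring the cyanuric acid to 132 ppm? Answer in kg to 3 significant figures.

Volume: 2340 m³ = 2,340,000 L.
After draining 34% and refilling: 139 × 0.66 + 26 × 0.34 = 100.58 ppm.
Deficit to target: 132 − 100.58 = 31.42 mg/L.
Mass: 31.42 mg/L × 2,340,000 L = 73,520 g cyanuric acid.

73.5 kg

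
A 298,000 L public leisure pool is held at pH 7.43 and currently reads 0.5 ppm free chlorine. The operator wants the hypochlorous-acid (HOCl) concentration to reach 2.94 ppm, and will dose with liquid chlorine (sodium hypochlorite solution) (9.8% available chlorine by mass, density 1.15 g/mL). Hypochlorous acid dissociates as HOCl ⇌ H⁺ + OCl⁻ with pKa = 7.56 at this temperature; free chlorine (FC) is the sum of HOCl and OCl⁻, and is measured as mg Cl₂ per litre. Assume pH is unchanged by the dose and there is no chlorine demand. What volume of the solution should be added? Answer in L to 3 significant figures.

12.2 L

[OCl⁻]/[HOCl] = 10^(pH − pKa) = 10^(7.43 − 7.56) = 0.7413; fraction as HOCl = 1/(1 + 0.7413) = 0.5743.
Free chlorine required for 2.94 ppm HOCl: 2.94 / 0.5743 = 5.119 ppm.
FC to add: 5.119 − 0.5 = 4.619 mg/L as Cl₂.
Cl₂ equivalent: 4.619 mg/L × 298,000 L = 1377 g.
Product at 9.8% available Cl: 1377 / 0.098 = 14,050 g.
Volume: 14,050 g ÷ 1.15 g/mL = 12,210 mL.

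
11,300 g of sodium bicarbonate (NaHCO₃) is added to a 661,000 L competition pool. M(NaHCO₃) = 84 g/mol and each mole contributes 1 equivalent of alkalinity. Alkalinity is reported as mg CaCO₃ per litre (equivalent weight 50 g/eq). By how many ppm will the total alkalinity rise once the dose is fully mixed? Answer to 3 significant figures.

10.2 ppm

Moles of NaHCO₃: 11,300 g ÷ 84 g/mol = 134.5 mol → 134.5 eq of alkalinity.
As CaCO₃: 134.5 eq × 50 g/eq = 6726 g.
Rise: 6726 g / 661,000 L × 1000 = 10.18 mg/L.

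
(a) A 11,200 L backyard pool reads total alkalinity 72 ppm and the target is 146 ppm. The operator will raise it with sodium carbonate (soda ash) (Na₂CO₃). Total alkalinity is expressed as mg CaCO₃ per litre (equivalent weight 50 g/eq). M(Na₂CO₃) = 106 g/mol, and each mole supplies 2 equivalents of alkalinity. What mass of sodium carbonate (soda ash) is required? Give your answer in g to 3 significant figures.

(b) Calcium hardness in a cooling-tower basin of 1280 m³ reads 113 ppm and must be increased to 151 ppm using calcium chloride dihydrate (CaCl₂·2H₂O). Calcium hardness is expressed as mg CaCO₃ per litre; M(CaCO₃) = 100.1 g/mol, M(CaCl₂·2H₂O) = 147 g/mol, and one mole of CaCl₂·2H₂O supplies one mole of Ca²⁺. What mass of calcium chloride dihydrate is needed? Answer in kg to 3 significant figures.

(a) 879 g; (b) 71.4 kg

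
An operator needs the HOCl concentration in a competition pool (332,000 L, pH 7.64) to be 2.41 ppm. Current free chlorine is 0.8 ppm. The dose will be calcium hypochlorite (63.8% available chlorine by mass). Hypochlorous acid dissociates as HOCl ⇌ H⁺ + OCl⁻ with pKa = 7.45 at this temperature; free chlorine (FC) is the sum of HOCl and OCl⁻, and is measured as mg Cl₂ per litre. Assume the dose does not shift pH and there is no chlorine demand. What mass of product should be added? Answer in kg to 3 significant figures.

[OCl⁻]/[HOCl] = 10^(pH − pKa) = 10^(7.64 − 7.45) = 1.549; fraction as HOCl = 1/(1 + 1.549) = 0.3923.
Free chlorine required for 2.41 ppm HOCl: 2.41 / 0.3923 = 6.143 ppm.
FC to add: 6.143 − 0.8 = 5.343 mg/L as Cl₂.
Cl₂ equivalent: 5.343 mg/L × 332,000 L = 1774 g.
Product at 63.8% available Cl: 1774 / 0.638 = 2780 g.

2.78 kg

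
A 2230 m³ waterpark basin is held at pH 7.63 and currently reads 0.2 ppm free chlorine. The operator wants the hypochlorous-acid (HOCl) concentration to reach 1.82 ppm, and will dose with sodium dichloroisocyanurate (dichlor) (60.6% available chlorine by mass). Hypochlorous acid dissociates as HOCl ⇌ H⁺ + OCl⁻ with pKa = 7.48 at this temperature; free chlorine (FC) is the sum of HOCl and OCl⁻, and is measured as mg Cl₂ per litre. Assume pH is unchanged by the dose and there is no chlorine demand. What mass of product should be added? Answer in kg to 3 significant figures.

15.4 kg

Volume: 2230 m³ = 2,230,000 L.
[OCl⁻]/[HOCl] = 10^(pH − pKa) = 10^(7.63 − 7.48) = 1.413; fraction as HOCl = 1/(1 + 1.413) = 0.4145.
Free chlorine required for 1.82 ppm HOCl: 1.82 / 0.4145 = 4.391 ppm.
FC to add: 4.391 − 0.2 = 4.191 mg/L as Cl₂.
Cl₂ equivalent: 4.191 mg/L × 2,230,000 L = 9346 g.
Product at 60.6% available Cl: 9346 / 0.606 = 15,420 g.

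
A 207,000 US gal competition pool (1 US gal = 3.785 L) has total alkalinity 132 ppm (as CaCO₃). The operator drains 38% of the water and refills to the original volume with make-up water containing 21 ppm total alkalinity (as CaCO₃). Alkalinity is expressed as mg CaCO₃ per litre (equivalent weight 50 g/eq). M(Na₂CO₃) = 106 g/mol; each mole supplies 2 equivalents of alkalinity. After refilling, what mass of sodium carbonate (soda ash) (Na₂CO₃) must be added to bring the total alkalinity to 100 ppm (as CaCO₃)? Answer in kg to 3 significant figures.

8.45 kg

Volume: 207,000 US gal × 3.785 L/gal = 783,495 L.
After draining 38% and refilling: 132 × 0.62 + 21 × 0.38 = 89.82 ppm.
Deficit to target: 100 − 89.82 = 10.18 mg/L.
As CaCO₃: 10.18 mg/L × 783,495 L = 7976 g; ÷ 50 g/eq ÷ 2 = 79.76 mol Na₂CO₃.
Mass: 79.76 × 106 = 8455 g.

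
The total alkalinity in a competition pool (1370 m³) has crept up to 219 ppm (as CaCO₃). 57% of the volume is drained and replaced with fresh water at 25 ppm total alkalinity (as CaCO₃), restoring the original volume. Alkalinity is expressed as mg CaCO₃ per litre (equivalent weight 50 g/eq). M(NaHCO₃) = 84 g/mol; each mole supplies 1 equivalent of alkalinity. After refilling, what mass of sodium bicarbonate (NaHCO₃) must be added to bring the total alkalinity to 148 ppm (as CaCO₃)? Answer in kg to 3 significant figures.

91.1 kg

Volume: 1370 m³ = 1,370,000 L.
After draining 57% and refilling: 219 × 0.43 + 25 × 0.57 = 108.42 ppm.
Deficit to target: 148 − 108.42 = 39.58 mg/L.
As CaCO₃: 39.58 mg/L × 1,370,000 L = 54,220 g; ÷ 50 g/eq ÷ 1 = 1084 mol NaHCO₃.
Mass: 1084 × 84 = 91,100 g.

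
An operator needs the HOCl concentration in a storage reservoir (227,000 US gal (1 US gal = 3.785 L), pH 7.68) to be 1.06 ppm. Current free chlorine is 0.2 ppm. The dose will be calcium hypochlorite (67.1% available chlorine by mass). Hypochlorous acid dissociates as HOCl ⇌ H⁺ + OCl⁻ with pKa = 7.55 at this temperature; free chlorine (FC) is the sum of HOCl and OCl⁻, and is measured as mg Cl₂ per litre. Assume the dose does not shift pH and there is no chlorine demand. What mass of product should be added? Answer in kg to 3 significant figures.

Volume: 227,000 US gal × 3.785 L/gal = 859,195 L.
[OCl⁻]/[HOCl] = 10^(pH − pKa) = 10^(7.68 − 7.55) = 1.349; fraction as HOCl = 1/(1 + 1.349) = 0.4257.
Free chlorine required for 1.06 ppm HOCl: 1.06 / 0.4257 = 2.49 ppm.
FC to add: 2.49 − 0.2 = 2.29 mg/L as Cl₂.
Cl₂ equivalent: 2.29 mg/L × 859,195 L = 1967 g.
Product at 67.1% available Cl: 1967 / 0.671 = 2932 g.

2.93 kg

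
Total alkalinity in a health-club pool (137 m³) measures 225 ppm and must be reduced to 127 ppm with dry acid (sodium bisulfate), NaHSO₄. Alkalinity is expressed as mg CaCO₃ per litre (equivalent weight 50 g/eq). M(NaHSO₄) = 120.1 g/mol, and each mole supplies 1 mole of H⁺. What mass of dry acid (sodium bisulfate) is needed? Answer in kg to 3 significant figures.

32.2 kg

Volume: 137 m³ = 137,000 L.
Alkalinity to neutralize: (225 − 127) = 98 mg/L as CaCO₃ × 137,000 L = 13,430 g as CaCO₃.
Equivalents of H⁺ required: 13,430 ÷ 50 g/eq = 268.5 eq = 268.5 mol NaHSO₄.
Mass of NaHSO₄: 268.5 × 120.1 = 32,250 g.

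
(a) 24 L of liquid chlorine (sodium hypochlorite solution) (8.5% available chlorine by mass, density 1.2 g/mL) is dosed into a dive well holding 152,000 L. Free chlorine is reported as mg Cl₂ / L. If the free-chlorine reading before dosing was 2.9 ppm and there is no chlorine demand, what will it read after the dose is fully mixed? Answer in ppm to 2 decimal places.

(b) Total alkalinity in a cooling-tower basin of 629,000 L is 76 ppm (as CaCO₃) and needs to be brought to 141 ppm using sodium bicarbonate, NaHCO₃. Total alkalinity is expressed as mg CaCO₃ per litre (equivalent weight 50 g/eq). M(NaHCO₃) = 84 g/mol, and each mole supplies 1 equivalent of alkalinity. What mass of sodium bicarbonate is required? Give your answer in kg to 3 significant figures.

(a) 19.01 ppm; (b) 68.7 kg

(a) Mass of solution: 24 L × 1000 mL/L × 1.2 g/mL = 28,800 g.
(a) Available chlorine delivered: 28,800 g × 0.085 = 2448 g as Cl₂.
(a) Concentration rise: 2448 g / 152,000 L = 16.11 mg/L = 16.11 ppm.
(a) Final FC: 2.9 + 16.11 = 19.01 ppm.

(b) Alkalinity to add: (141 − 76) = 65 mg/L as CaCO₃ × 629,000 L = 40,880 g as CaCO₃.
(b) Equivalents: 40,880 g ÷ 50 g/eq = 817.7 eq.
(b) NaHCO₃ supplies 1 eq per mole → 817.7 mol.
(b) Mass: 817.7 mol × 84 g/mol = 68,690 g.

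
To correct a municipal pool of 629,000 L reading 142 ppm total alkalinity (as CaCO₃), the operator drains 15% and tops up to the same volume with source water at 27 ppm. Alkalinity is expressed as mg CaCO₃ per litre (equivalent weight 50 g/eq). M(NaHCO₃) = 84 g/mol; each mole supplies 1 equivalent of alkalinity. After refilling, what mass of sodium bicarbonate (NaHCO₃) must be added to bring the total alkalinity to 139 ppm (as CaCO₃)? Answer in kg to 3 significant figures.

15.1 kg

After draining 15% and refilling: 142 × 0.85 + 27 × 0.15 = 124.75 ppm.
Deficit to target: 139 − 124.75 = 14.25 mg/L.
As CaCO₃: 14.25 mg/L × 629,000 L = 8963 g; ÷ 50 g/eq ÷ 1 = 179.3 mol NaHCO₃.
Mass: 179.3 × 84 = 15,060 g.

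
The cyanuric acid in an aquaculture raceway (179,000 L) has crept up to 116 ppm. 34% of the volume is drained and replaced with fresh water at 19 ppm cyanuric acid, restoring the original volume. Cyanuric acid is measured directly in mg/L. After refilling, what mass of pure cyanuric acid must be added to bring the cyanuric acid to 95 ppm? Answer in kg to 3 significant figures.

After draining 34% and refilling: 116 × 0.66 + 19 × 0.34 = 83.02 ppm.
Deficit to target: 95 − 83.02 = 11.98 mg/L.
Mass: 11.98 mg/L × 179,000 L = 2144 g cyanuric acid.

2.14 kg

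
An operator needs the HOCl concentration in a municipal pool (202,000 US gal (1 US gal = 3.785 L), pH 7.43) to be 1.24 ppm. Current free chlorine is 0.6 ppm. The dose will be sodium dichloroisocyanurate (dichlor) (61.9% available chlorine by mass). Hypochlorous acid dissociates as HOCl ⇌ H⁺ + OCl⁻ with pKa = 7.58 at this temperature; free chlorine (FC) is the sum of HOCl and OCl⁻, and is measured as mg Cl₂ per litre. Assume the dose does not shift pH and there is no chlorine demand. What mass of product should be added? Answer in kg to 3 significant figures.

1.87 kg

Volume: 202,000 US gal × 3.785 L/gal = 764,570 L.
[OCl⁻]/[HOCl] = 10^(pH − pKa) = 10^(7.43 − 7.58) = 0.7079; fraction as HOCl = 1/(1 + 0.7079) = 0.5855.
Free chlorine required for 1.24 ppm HOCl: 1.24 / 0.5855 = 2.118 ppm.
FC to add: 2.118 − 0.6 = 1.518 mg/L as Cl₂.
Cl₂ equivalent: 1.518 mg/L × 764,570 L = 1161 g.
Product at 61.9% available Cl: 1161 / 0.619 = 1875 g.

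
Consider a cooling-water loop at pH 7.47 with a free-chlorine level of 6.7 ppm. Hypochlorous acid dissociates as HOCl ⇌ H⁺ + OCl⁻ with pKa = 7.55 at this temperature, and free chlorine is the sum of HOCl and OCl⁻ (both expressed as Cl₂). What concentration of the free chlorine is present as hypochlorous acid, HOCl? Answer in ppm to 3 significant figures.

[OCl⁻]/[HOCl] = 10^(pH − pKa) = 10^(7.47 − 7.55) = 10^-0.08 = 0.8318.
Fraction as HOCl = 1 / (1 + 0.8318) = 0.5459.
HOCl = 0.5459 × 6.7 ppm = 3.658 ppm.

3.66 ppm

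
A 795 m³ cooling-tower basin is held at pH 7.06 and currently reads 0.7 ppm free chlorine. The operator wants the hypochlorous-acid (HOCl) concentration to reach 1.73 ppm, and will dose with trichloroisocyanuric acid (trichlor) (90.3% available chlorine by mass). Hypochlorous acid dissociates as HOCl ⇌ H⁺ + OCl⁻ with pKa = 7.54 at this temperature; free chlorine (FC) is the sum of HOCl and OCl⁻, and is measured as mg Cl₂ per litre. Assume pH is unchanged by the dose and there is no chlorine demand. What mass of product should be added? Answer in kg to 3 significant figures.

Volume: 795 m³ = 795,000 L.
[OCl⁻]/[HOCl] = 10^(pH − pKa) = 10^(7.06 − 7.54) = 0.3311; fraction as HOCl = 1/(1 + 0.3311) = 0.7512.
Free chlorine required for 1.73 ppm HOCl: 1.73 / 0.7512 = 2.303 ppm.
FC to add: 2.303 − 0.7 = 1.603 mg/L as Cl₂.
Cl₂ equivalent: 1.603 mg/L × 795,000 L = 1274 g.
Product at 90.3% available Cl: 1274 / 0.903 = 1411 g.

1.41 kg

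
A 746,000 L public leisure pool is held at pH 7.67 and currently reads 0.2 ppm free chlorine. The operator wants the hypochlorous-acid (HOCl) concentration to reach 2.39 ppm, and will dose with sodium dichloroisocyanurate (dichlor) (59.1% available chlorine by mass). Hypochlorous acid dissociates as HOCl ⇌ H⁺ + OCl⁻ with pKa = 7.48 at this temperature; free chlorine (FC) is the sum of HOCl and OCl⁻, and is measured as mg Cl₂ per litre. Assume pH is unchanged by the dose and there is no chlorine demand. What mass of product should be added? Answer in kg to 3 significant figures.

7.44 kg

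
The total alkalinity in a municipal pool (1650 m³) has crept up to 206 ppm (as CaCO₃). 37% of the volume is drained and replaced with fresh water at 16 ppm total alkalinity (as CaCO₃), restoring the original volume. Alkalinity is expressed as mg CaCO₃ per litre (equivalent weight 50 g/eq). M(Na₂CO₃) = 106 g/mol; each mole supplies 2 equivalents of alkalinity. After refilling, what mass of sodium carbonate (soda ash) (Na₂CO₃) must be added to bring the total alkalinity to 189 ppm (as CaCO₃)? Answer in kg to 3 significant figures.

Volume: 1650 m³ = 1,650,000 L.
After draining 37% and refilling: 206 × 0.63 + 16 × 0.37 = 135.7 ppm.
Deficit to target: 189 − 135.7 = 53.3 mg/L.
As CaCO₃: 53.3 mg/L × 1,650,000 L = 87,950 g; ÷ 50 g/eq ÷ 2 = 879.5 mol Na₂CO₃.
Mass: 879.5 × 106 = 93,220 g.

93.2 kg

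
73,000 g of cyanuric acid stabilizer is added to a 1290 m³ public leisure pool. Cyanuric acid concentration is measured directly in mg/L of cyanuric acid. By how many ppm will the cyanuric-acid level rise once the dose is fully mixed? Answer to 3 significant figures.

56.6 ppm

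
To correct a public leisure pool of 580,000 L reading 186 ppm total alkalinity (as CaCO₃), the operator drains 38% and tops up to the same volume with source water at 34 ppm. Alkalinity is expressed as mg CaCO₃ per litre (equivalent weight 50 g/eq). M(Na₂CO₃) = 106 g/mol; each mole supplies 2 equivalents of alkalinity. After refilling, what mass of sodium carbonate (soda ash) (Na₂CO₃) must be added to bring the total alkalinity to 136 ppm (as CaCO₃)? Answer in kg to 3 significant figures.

After draining 38% and refilling: 186 × 0.62 + 34 × 0.38 = 128.24 ppm.
Deficit to target: 136 − 128.24 = 7.76 mg/L.
As CaCO₃: 7.76 mg/L × 580,000 L = 4501 g; ÷ 50 g/eq ÷ 2 = 45.01 mol Na₂CO₃.
Mass: 45.01 × 106 = 4771 g.

4.77 kg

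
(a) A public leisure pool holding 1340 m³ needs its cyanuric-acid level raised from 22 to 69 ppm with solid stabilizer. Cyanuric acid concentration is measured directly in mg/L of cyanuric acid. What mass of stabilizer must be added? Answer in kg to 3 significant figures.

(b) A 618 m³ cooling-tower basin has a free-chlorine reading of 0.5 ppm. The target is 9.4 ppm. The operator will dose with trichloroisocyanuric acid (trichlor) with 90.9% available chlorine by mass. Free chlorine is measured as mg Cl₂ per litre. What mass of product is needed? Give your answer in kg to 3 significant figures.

(a) Volume: 1340 m³ = 1,340,000 L.
(a) CYA to add: (69 − 22) = 47 mg/L × 1,340,000 L = 62,980 g cyanuric acid.

(b) Volume: 618 m³ = 618,000 L.
(b) Chlorine deficit: 9.4 − 0.5 = 8.9 ppm = 8.9 mg/L as Cl₂.
(b) Cl₂ equivalent needed: 8.9 mg/L × 618,000 L = 5,500,000 mg = 5500 g.
(b) Product at 90.9% available chlorine: 5500 / 0.909 = 6051 g.

(a) 63.0 kg; (b) 6.05 kg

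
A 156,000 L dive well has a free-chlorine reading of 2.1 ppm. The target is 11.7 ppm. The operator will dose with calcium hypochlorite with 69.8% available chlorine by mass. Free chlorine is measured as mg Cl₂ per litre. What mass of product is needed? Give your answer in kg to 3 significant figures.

2.15 kg

Chlorine deficit: 11.7 − 2.1 = 9.6 ppm = 9.6 mg/L as Cl₂.
Cl₂ equivalent needed: 9.6 mg/L × 156,000 L = 1,498,000 mg = 1498 g.
Product at 69.8% available chlorine: 1498 / 0.698 = 2146 g.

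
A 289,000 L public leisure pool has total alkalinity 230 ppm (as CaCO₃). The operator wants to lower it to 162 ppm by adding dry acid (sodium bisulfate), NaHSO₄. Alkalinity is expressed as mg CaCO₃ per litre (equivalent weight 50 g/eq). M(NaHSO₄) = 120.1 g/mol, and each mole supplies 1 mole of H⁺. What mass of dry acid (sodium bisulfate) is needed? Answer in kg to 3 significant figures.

Alkalinity to neutralize: (230 − 162) = 68 mg/L as CaCO₃ × 289,000 L = 19,650 g as CaCO₃.
Equivalents of H⁺ required: 19,650 ÷ 50 g/eq = 393 eq = 393 mol NaHSO₄.
Mass of NaHSO₄: 393 × 120.1 = 47,200 g.

47.2 kg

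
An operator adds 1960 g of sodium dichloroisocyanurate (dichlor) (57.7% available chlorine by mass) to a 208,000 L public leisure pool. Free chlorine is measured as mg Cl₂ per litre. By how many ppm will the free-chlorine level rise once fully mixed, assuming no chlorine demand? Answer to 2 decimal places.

5.44 ppm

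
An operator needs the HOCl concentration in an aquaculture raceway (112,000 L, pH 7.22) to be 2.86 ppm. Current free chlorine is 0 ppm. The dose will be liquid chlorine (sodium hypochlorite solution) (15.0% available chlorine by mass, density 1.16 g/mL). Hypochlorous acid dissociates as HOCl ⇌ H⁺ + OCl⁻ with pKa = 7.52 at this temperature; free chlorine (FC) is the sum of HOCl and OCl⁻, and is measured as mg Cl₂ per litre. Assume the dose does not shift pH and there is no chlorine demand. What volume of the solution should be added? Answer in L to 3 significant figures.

2.76 L

[OCl⁻]/[HOCl] = 10^(pH − pKa) = 10^(7.22 − 7.52) = 0.5012; fraction as HOCl = 1/(1 + 0.5012) = 0.6661.
Free chlorine required for 2.86 ppm HOCl: 2.86 / 0.6661 = 4.293 ppm.
FC to add: 4.293 − 0 = 4.293 mg/L as Cl₂.
Cl₂ equivalent: 4.293 mg/L × 112,000 L = 480.9 g.
Product at 15.0% available Cl: 480.9 / 0.15 = 3206 g.
Volume: 3206 g ÷ 1.16 g/mL = 2764 mL.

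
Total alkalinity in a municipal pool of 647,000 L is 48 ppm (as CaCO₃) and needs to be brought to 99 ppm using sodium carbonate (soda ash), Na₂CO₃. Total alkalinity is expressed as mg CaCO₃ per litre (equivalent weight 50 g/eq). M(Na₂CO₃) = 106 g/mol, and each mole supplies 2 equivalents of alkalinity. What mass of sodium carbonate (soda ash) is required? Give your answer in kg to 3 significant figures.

35.0 kg

Alkalinity to add: (99 − 48) = 51 mg/L as CaCO₃ × 647,000 L = 33,000 g as CaCO₃.
Equivalents: 33,000 g ÷ 50 g/eq = 659.9 eq.
Each mole of Na₂CO₃ supplies 2 eq, so 659.9 / 2 = 330 mol.
Mass: 330 mol × 106 g/mol = 34,980 g.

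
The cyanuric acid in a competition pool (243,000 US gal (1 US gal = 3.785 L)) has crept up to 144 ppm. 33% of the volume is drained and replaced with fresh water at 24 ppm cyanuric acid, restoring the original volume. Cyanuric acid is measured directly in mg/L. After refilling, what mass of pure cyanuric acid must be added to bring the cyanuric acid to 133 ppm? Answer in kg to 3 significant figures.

Volume: 243,000 US gal × 3.785 L/gal = 919,755 L.
After draining 33% and refilling: 144 × 0.67 + 24 × 0.33 = 104.4 ppm.
Deficit to target: 133 − 104.4 = 28.6 mg/L.
Mass: 28.6 mg/L × 919,755 L = 26,300 g cyanuric acid.

26.3 kg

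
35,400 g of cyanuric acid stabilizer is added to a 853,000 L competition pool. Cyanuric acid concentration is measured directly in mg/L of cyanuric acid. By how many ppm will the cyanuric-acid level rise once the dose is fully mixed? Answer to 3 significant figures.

41.5 ppm

Rise: 35,400 g / 853,000 L × 1000 = 41.5 mg/L.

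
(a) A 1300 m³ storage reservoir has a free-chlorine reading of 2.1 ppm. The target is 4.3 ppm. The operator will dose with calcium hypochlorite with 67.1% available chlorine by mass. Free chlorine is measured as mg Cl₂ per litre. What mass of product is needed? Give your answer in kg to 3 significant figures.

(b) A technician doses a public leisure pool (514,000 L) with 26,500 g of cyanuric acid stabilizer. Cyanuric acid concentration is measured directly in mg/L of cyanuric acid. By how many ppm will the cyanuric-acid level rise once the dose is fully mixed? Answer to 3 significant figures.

(a) 4.26 kg; (b) 51.6 ppm

(a) Volume: 1300 m³ = 1,300,000 L.
(a) Chlorine deficit: 4.3 − 2.1 = 2.2 ppm = 2.2 mg/L as Cl₂.
(a) Cl₂ equivalent needed: 2.2 mg/L × 1,300,000 L = 2,860,000 mg = 2860 g.
(a) Product at 67.1% available chlorine: 2860 / 0.671 = 4262 g.

(b) Rise: 26,500 g / 514,000 L × 1000 = 51.56 mg/L.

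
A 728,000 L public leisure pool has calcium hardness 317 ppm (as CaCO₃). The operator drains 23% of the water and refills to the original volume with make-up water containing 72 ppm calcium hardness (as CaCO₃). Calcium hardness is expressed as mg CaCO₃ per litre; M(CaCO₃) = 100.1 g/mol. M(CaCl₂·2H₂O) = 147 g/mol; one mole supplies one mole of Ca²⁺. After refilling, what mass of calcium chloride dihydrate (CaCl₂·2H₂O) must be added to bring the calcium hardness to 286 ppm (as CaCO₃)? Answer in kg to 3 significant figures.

27.1 kg

After draining 23% and refilling: 317 × 0.77 + 72 × 0.23 = 260.65 ppm.
Deficit to target: 286 − 260.65 = 25.35 mg/L.
As CaCO₃: 25.35 mg/L × 728,000 L = 18,450 g; ÷ 100.1 = 184.4 mol Ca²⁺.
Mass: 184.4 × 147 = 27,100 g.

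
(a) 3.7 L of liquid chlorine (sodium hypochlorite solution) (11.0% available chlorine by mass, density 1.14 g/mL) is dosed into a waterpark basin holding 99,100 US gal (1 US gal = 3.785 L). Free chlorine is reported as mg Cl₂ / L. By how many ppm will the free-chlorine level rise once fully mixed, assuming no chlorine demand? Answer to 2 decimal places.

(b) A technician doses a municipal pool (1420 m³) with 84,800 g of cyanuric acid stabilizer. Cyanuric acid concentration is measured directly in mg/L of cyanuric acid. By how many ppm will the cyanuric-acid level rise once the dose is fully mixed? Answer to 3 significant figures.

(a) 1.24 ppm; (b) 59.7 ppm

(a) Volume: 99,100 US gal × 3.785 L/gal = 375,094 L.
(a) Mass of solution: 3.7 L × 1000 mL/L × 1.14 g/mL = 4218 g.
(a) Available chlorine delivered: 4218 g × 0.11 = 464 g as Cl₂.
(a) Concentration rise: 464 g / 375,094 L = 1.237 mg/L = 1.24 ppm.

(b) Volume: 1420 m³ = 1,420,000 L.
(b) Rise: 84,800 g / 1,420,000 L × 1000 = 59.72 mg/L.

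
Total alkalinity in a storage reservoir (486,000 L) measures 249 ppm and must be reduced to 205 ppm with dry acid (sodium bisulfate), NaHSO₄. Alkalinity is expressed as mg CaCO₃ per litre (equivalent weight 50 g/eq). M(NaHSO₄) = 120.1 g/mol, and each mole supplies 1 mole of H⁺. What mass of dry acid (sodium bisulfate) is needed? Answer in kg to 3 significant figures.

51.4 kg

Alkalinity to neutralize: (249 − 205) = 44 mg/L as CaCO₃ × 486,000 L = 21,380 g as CaCO₃.
Equivalents of H⁺ required: 21,380 ÷ 50 g/eq = 427.7 eq = 427.7 mol NaHSO₄.
Mass of NaHSO₄: 427.7 × 120.1 = 51,360 g.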